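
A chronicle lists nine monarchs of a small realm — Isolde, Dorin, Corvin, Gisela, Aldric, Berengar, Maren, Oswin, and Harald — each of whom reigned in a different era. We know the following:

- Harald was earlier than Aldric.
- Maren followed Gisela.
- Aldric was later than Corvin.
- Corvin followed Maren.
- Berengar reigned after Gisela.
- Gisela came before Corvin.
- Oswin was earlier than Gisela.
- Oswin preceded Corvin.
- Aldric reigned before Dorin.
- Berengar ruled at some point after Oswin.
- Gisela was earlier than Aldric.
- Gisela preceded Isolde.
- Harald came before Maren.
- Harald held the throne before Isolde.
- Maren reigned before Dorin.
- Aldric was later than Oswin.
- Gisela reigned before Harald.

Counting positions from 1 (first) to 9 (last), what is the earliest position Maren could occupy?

4

Gisela, Harald, and Oswin must all come before Maren — 3 forced predecessors.
Nothing else is forced ahead of Maren, so their earliest slot is position 3 + 1 = 4.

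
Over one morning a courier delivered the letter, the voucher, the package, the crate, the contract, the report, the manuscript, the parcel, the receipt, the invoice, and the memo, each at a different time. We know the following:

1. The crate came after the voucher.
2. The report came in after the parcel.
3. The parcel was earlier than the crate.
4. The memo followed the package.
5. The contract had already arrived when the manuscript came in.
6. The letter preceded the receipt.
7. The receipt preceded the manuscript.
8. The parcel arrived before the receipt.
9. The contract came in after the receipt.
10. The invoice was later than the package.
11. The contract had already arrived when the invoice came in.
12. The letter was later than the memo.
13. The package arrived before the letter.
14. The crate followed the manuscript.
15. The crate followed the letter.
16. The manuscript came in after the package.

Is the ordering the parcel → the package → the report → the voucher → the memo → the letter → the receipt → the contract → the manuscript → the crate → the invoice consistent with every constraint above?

yes

Check each stated constraint against the proposed order — e.g. the package is ahead of the invoice; the parcel is ahead of the crate. Every pair is in the required order; nothing is violated.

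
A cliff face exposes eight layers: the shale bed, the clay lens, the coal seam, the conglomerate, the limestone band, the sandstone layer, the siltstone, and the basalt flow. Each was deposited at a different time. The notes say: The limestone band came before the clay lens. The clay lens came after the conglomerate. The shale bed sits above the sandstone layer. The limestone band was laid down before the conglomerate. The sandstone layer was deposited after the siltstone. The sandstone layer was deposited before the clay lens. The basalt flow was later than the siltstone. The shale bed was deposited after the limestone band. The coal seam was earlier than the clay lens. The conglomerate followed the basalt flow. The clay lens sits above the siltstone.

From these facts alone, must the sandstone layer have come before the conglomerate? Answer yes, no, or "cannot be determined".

cannot be determined

No chain of stated constraints runs from the sandstone layer to the conglomerate, and none runs from the conglomerate to the sandstone layer either.
So the relative order of the sandstone layer and the conglomerate is not fixed by the given facts.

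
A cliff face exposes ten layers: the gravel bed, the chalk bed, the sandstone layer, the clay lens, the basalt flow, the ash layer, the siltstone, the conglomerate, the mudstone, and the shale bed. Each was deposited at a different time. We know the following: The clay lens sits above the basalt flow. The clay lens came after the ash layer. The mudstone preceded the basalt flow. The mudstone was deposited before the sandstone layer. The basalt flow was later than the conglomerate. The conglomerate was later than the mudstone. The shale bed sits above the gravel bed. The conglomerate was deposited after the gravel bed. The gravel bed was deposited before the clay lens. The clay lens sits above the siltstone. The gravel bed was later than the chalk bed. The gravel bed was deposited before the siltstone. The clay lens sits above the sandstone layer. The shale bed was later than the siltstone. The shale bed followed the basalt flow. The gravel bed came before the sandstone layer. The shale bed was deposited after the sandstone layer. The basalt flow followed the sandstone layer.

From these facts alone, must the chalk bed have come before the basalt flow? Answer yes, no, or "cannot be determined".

yes

Chain the constraints: the chalk bed → the gravel bed → the sandstone layer → the basalt flow. Each link is directly stated, so the chalk bed comes before the basalt flow.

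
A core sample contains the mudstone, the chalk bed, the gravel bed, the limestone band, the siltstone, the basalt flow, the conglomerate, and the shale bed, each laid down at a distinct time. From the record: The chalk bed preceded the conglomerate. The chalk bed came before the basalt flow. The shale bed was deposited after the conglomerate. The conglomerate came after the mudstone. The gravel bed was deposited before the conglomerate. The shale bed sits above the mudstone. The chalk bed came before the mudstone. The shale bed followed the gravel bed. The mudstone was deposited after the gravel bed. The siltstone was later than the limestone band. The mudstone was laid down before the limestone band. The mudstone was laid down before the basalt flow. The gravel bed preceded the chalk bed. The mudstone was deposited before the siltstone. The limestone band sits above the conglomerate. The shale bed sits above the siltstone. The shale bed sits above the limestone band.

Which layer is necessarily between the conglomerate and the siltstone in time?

Tracing the constraints gives the conglomerate → the limestone band → the siltstone, so the limestone band sits after the conglomerate and before the siltstone.
No other layer is forced both after the conglomerate and before the siltstone.

the limestone band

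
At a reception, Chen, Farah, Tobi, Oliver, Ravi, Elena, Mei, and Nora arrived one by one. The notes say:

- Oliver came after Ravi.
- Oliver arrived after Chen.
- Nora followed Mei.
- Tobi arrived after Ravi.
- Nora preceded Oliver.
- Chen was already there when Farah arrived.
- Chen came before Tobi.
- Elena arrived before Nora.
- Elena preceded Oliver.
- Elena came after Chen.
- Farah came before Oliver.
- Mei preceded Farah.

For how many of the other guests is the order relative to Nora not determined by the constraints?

Forced before Nora: Chen, Elena, and Mei; forced after Nora: Oliver.
That leaves Farah, Ravi, and Tobi with no forced order relative to Nora — 3.

3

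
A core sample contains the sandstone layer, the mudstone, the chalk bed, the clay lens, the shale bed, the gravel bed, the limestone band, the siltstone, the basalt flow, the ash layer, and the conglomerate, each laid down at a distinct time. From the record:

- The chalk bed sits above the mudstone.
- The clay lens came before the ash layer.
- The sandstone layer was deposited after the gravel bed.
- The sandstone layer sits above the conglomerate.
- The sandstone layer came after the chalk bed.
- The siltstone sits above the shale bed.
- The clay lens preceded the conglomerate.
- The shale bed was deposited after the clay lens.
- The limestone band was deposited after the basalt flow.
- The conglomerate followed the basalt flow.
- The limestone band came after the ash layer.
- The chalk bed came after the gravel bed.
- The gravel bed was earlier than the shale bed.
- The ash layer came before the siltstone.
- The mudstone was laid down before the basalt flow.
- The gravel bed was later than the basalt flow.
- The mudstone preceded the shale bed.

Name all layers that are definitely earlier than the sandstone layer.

the basalt flow, the chalk bed, the clay lens, the conglomerate, the gravel bed, the mudstone

Directly stated before the sandstone layer: the chalk bed, the conglomerate, and the gravel bed.
The basalt flow reaches the sandstone layer via the basalt flow → the conglomerate → the sandstone layer.
The clay lens reaches the sandstone layer via the clay lens → the conglomerate → the sandstone layer.
The mudstone reaches the sandstone layer via the mudstone → the chalk bed → the sandstone layer.
No chain forces the shale bed (or any of the others) ahead of the sandstone layer.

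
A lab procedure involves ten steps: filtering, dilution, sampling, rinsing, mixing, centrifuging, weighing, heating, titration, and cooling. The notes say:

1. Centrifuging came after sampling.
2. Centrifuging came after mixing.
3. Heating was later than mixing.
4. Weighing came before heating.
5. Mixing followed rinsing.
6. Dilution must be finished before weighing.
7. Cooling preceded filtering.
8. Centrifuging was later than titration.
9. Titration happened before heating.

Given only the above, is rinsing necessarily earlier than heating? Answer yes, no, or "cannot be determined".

Chain the constraints: rinsing → mixing → heating. Each link is directly stated, so rinsing comes before heating.

yes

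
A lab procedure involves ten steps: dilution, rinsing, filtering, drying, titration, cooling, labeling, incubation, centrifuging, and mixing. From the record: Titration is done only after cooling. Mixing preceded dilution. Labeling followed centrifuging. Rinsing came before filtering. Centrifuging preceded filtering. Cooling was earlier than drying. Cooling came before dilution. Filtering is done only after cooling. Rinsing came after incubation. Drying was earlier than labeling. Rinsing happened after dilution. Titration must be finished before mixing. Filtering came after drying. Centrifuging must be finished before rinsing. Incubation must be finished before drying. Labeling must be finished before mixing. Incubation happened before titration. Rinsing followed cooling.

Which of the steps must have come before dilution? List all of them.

centrifuging, cooling, drying, incubation, labeling, mixing, titration

Directly stated before dilution: cooling and mixing.
Centrifuging reaches dilution via centrifuging → labeling → mixing → dilution.
Drying reaches dilution via drying → labeling → mixing → dilution.
Incubation reaches dilution via incubation → titration → mixing → dilution.
Likewise labeling and titration each reach dilution by chaining the stated constraints.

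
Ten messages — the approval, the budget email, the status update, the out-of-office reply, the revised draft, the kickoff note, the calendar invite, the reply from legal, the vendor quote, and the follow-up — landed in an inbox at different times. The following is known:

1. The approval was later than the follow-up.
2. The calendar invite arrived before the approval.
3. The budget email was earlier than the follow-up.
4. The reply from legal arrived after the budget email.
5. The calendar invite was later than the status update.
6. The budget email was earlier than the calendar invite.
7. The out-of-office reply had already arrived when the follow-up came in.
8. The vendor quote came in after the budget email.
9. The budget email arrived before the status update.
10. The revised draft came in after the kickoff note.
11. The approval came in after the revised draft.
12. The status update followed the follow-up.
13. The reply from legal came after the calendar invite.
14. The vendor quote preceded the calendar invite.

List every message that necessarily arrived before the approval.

the budget email, the calendar invite, the follow-up, the kickoff note, the out-of-office reply, the revised draft, the status update, the vendor quote

Directly stated before the approval: the calendar invite, the follow-up, and the revised draft.
The budget email reaches the approval via the budget email → the calendar invite → the approval.
The kickoff note reaches the approval via the kickoff note → the revised draft → the approval.
The out-of-office reply reaches the approval via the out-of-office reply → the follow-up → the approval.
Likewise the status update and the vendor quote each reach the approval by chaining the stated constraints.
No chain forces the reply from legal ahead of the approval.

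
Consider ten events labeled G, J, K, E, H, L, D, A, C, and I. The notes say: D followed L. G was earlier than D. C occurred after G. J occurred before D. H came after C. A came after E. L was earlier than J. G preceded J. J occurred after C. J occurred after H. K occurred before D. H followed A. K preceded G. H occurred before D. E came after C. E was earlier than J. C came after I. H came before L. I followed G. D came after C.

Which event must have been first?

K

K has a chain of constraints placing it before every other event, so K must be first.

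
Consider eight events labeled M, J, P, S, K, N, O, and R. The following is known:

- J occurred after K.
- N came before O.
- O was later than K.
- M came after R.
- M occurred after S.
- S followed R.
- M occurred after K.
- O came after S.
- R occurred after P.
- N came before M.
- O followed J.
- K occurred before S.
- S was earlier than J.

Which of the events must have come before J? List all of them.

Directly stated before J: K and S.
P reaches J via P → R → S → J.
R reaches J via R → S → J.
No chain forces M (or any of the others) ahead of J.

K, P, R, S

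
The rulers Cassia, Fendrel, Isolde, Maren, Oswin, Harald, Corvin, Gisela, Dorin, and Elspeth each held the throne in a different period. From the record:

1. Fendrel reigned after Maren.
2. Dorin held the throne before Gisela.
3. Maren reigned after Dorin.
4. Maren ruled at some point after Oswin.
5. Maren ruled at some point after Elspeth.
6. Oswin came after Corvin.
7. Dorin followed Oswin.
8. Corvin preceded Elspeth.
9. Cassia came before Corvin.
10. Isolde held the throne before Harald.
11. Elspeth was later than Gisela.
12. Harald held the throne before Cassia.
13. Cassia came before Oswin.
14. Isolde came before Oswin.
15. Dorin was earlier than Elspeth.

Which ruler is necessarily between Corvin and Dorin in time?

Oswin

Tracing the constraints gives Corvin → Oswin → Dorin, so Oswin sits after Corvin and before Dorin.
No other ruler is forced both after Corvin and before Dorin.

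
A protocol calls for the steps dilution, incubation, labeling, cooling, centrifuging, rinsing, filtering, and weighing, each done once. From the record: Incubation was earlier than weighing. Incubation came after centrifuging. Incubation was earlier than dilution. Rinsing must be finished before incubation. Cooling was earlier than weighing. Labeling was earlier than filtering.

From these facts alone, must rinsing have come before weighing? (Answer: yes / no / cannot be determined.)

Chain the constraints: rinsing → incubation → weighing. Each link is directly stated, so rinsing comes before weighing.

yes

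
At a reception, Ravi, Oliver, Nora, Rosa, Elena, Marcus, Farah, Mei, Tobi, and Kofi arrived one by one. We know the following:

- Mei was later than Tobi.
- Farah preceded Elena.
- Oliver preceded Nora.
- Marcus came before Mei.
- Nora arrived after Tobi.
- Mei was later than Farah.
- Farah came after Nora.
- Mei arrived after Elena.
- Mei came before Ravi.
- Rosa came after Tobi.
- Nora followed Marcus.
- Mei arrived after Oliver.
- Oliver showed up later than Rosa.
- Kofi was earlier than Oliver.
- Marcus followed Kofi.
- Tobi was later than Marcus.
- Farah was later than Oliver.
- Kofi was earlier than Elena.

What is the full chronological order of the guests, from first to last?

The constraints fix every adjacent pair, so only one ordering works:
Kofi → Marcus → Tobi → Rosa → Oliver → Nora → Farah → Elena → Mei → Ravi.

Kofi, Marcus, Tobi, Rosa, Oliver, Nora, Farah, Elena, Mei, Ravi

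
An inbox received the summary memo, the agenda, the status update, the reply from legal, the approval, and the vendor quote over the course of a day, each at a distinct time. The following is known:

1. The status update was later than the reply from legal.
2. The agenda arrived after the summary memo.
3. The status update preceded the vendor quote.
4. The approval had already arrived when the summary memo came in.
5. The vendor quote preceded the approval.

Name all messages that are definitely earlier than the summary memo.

the approval, the reply from legal, the status update, the vendor quote

Directly stated before the summary memo: the approval.
The reply from legal reaches the summary memo via the reply from legal → the status update → the vendor quote → the approval → the summary memo.
The status update reaches the summary memo via the status update → the vendor quote → the approval → the summary memo.
The vendor quote reaches the summary memo via the vendor quote → the approval → the summary memo.
No chain forces the agenda ahead of the summary memo.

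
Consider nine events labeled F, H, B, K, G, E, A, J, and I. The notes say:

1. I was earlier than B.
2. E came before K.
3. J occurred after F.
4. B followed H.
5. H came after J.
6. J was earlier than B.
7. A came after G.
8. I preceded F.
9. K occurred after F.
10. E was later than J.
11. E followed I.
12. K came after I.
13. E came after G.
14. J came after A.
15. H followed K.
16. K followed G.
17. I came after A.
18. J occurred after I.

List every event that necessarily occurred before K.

A, E, F, G, I, J

Directly stated before K: E, F, G, and I.
A reaches K via A → I → K.
J reaches K via J → E → K.
No chain forces H (or any of the others) ahead of K.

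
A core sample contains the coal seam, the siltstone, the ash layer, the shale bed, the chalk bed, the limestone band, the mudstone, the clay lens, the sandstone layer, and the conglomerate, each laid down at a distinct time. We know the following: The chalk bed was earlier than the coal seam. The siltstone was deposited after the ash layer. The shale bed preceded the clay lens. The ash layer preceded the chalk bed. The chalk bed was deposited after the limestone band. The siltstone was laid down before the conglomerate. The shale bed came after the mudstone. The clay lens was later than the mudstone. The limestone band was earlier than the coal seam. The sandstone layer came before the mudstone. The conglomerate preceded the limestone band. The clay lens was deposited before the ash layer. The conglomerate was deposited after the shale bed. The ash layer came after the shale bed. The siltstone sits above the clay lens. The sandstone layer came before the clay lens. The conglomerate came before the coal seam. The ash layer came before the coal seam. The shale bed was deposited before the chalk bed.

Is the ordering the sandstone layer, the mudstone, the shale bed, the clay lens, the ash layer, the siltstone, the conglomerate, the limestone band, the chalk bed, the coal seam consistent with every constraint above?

yes

Check each stated constraint against the proposed order — e.g. the ash layer is ahead of the coal seam; the shale bed is ahead of the chalk bed. Every pair is in the required order; nothing is violated.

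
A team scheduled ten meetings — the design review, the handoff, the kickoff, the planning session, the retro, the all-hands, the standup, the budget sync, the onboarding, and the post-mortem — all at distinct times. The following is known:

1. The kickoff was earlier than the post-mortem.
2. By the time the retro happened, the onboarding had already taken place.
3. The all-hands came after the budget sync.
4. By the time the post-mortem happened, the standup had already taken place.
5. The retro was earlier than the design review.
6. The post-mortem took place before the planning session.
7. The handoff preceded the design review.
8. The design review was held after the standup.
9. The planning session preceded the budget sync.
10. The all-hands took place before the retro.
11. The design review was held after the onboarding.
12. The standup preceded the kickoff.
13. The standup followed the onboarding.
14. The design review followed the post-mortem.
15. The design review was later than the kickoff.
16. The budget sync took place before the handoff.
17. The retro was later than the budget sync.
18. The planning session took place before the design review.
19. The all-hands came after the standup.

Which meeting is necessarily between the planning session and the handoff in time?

Tracing the constraints gives the planning session → the budget sync → the handoff, so the budget sync sits after the planning session and before the handoff.
No other meeting is forced both after the planning session and before the handoff.

the budget sync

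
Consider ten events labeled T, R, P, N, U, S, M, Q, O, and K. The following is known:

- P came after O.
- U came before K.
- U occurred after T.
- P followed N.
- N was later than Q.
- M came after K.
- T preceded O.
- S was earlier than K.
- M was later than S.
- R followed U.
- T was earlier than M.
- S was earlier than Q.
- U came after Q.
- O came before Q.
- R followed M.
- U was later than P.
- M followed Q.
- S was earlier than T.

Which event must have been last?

Every other event has a chain of constraints placing it before R, so R is last.

R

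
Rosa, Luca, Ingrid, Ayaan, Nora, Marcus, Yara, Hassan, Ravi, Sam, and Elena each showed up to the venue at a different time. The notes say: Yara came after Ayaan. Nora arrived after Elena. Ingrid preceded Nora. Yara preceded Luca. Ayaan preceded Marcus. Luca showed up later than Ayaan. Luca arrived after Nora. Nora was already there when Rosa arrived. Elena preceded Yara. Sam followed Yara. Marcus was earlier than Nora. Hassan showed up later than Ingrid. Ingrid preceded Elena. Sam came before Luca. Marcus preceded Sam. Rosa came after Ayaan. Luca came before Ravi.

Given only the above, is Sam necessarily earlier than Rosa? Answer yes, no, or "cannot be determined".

No chain of stated constraints runs from Sam to Rosa, and none runs from Rosa to Sam either.
So the relative order of Sam and Rosa is not fixed by the given facts.

cannot be determined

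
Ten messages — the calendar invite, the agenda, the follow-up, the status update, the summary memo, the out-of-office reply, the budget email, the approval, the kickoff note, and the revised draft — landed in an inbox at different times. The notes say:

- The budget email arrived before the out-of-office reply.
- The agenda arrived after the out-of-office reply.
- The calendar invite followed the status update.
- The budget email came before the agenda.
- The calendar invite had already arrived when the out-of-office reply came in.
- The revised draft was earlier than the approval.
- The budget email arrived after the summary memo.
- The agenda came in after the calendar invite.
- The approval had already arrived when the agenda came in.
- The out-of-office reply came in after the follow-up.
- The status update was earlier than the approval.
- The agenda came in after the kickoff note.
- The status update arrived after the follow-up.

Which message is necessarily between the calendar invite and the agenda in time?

Tracing the constraints gives the calendar invite → the out-of-office reply → the agenda, so the out-of-office reply sits after the calendar invite and before the agenda.
No other message is forced both after the calendar invite and before the agenda.

the out-of-office reply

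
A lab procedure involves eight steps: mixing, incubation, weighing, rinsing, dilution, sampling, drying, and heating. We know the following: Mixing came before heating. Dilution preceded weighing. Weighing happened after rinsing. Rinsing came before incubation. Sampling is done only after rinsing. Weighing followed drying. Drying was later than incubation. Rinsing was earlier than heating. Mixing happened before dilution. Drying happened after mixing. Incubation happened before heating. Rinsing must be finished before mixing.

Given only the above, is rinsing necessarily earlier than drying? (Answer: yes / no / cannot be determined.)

yes

Chain the constraints: rinsing → mixing → drying. Each link is directly stated, so rinsing comes before drying.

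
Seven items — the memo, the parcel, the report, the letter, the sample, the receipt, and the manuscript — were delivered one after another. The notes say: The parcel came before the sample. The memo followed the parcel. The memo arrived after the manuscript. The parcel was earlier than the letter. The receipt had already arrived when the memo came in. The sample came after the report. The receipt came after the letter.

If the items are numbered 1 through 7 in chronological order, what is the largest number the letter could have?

The letter must come before the memo and the receipt — 2 items forced after it.
Everything else can be placed before the letter in some valid order, so the letter can sit as late as position 7 − 2 = 5.

5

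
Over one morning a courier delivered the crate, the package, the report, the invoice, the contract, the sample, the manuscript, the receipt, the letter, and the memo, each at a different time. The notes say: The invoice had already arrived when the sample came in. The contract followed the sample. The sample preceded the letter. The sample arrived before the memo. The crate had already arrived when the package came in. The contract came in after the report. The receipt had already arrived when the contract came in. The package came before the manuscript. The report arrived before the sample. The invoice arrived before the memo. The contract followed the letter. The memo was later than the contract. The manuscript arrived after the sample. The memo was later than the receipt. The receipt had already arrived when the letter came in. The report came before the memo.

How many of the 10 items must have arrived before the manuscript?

Directly stated before the manuscript: the package and the sample.
The crate reaches the manuscript via the crate → the package → the manuscript.
The invoice reaches the manuscript via the invoice → the sample → the manuscript.
The report reaches the manuscript via the report → the sample → the manuscript.
That's the crate, the invoice, the package, the report, and the sample — 5 in all.

5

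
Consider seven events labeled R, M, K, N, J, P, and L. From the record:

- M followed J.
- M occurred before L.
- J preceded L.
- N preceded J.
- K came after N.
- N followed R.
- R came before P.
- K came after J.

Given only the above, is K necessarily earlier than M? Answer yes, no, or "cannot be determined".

No chain of stated constraints runs from K to M, and none runs from M to K either.
So the relative order of K and M is not fixed by the given facts.

cannot be determined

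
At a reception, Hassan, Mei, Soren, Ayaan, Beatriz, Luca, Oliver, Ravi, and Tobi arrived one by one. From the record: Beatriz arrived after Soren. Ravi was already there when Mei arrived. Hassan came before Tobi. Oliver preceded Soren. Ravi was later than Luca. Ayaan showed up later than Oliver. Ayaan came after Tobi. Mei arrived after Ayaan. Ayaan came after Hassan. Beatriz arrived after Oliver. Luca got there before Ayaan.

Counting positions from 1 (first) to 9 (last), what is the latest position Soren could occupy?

Soren must come before Beatriz — 1 guest forced after them.
Everything else can be placed before Soren in some valid order, so Soren can sit as late as position 9 − 1 = 8.

8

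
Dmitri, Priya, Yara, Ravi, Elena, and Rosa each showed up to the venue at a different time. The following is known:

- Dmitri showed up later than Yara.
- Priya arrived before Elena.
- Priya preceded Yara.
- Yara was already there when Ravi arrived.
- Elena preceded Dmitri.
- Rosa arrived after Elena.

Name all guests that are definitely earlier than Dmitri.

Elena, Priya, Yara

Directly stated before Dmitri: Elena and Yara.
Priya reaches Dmitri via Priya → Yara → Dmitri.
No chain forces Ravi (or any of the others) ahead of Dmitri.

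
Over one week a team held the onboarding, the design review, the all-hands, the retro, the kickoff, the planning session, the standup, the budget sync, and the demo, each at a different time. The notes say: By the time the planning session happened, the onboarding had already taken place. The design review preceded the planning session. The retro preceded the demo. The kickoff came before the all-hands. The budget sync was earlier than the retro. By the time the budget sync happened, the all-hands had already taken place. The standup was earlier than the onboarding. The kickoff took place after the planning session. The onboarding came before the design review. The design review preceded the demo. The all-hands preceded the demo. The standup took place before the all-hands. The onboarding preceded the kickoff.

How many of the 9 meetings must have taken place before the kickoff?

4

Directly stated before the kickoff: the onboarding and the planning session.
The design review reaches the kickoff via the design review → the planning session → the kickoff.
The standup reaches the kickoff via the standup → the onboarding → the kickoff.
No chain forces the retro (or any of the others) ahead of the kickoff.
That's the design review, the onboarding, the planning session, and the standup — 4 in all.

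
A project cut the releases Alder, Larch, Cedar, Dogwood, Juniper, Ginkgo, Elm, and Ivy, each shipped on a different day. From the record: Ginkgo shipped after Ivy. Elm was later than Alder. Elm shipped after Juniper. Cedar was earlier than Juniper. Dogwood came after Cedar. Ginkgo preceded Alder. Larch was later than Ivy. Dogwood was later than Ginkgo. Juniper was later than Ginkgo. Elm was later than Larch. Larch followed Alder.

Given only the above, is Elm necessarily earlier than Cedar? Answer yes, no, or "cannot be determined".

no

Tracing the constraints gives Cedar → Juniper → Elm, so Cedar must come before Elm.
That means Elm cannot be before Cedar.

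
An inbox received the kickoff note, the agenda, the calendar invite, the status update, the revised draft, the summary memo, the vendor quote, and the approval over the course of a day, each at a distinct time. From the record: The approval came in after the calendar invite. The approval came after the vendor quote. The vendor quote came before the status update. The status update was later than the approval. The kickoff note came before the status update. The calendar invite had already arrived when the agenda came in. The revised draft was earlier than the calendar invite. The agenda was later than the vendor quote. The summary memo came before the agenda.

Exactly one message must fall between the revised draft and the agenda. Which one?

Tracing the constraints gives the revised draft → the calendar invite → the agenda, so the calendar invite sits after the revised draft and before the agenda.
No other message is forced both after the revised draft and before the agenda.

the calendar invite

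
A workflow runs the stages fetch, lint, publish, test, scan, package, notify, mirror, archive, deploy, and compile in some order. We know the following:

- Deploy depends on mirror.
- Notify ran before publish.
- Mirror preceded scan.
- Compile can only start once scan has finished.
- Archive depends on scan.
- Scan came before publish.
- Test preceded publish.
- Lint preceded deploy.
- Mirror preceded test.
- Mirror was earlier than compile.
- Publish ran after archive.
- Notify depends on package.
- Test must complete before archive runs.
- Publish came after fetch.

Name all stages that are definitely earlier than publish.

archive, fetch, mirror, notify, package, scan, test

Directly stated before publish: archive, fetch, notify, scan, and test.
Mirror reaches publish via mirror → scan → publish.
Package reaches publish via package → notify → publish.
No chain forces lint (or any of the others) ahead of publish.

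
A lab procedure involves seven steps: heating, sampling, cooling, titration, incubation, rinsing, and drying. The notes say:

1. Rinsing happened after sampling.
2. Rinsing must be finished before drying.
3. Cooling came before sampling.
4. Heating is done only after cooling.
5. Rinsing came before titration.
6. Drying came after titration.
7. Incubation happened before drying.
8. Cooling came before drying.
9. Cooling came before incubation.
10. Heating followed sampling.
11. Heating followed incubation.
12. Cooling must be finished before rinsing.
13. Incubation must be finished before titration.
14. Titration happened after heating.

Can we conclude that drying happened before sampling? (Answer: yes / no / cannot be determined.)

Tracing the constraints gives sampling → rinsing → drying, so sampling must come before drying.
That means drying cannot be before sampling.

no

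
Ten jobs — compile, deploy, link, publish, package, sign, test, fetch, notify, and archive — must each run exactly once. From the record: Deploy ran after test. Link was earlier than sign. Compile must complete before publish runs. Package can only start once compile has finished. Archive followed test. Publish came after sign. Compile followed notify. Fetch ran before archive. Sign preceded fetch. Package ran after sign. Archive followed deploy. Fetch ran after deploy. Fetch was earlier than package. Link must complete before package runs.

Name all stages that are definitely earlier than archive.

Directly stated before archive: deploy, fetch, and test.
Link reaches archive via link → sign → fetch → archive.
Sign reaches archive via sign → fetch → archive.
No chain forces publish (or any of the others) ahead of archive.

deploy, fetch, link, sign, test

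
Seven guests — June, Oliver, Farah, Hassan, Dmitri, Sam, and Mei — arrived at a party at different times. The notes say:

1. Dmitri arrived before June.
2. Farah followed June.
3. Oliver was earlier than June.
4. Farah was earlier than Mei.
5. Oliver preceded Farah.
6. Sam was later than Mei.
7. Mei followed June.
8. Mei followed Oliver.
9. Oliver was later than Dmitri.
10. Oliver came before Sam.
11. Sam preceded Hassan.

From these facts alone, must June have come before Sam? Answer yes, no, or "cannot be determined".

Chain the constraints: June → Mei → Sam. Each link is directly stated, so June comes before Sam.

yes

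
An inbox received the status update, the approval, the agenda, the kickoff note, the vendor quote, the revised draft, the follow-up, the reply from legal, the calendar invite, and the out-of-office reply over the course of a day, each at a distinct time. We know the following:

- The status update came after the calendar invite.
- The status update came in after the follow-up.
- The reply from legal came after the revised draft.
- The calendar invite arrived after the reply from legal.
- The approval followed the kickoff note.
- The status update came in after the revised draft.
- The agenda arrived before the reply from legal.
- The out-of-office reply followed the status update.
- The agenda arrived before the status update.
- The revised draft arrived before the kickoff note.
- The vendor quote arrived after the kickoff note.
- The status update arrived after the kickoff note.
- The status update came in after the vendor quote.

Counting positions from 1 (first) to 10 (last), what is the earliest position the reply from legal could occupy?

The agenda and the revised draft must both come before the reply from legal — 2 forced predecessors.
Nothing else is forced ahead of the reply from legal, so its earliest slot is position 2 + 1 = 3.

3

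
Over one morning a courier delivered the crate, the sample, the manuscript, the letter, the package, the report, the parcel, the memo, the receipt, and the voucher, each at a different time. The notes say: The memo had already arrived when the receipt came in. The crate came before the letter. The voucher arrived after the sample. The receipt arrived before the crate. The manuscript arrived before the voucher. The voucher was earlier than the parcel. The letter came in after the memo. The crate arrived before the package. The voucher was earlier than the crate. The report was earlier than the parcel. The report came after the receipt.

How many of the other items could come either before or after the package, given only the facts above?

3

Forced before the package: the crate, the manuscript, the memo, the receipt, the sample, and the voucher.
That leaves the letter, the parcel, and the report with no forced order relative to the package — 3.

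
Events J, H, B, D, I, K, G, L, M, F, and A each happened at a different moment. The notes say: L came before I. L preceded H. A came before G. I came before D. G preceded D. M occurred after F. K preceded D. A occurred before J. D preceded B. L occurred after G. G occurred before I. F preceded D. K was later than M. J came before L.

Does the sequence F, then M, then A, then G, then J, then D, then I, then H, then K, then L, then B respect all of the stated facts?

no

The constraints require L before H, but in the proposed sequence H appears ahead of L. That one violation is enough.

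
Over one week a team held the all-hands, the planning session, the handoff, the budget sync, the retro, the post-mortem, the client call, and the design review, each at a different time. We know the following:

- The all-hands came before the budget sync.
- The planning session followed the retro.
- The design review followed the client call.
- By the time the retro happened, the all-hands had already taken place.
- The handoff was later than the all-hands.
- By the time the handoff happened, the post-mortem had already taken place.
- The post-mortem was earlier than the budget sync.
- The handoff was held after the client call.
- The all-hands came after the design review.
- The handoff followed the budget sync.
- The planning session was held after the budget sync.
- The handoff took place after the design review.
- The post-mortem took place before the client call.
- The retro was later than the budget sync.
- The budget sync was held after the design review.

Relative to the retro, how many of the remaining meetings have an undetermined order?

Forced before the retro: the all-hands, the budget sync, the client call, the design review, and the post-mortem; forced after the retro: the planning session.
That leaves the handoff with no forced order relative to the retro — 1.

1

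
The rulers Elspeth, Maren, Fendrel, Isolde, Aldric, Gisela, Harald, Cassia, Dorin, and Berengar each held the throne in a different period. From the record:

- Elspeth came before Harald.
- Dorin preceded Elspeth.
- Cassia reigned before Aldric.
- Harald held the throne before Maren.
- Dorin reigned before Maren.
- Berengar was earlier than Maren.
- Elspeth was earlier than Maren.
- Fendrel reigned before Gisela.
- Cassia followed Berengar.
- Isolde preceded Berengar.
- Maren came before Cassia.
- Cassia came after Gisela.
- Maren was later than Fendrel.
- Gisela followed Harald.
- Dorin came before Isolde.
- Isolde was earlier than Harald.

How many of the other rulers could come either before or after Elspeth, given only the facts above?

Forced before Elspeth: Dorin; forced after Elspeth: Aldric, Cassia, Gisela, Harald, and Maren.
That leaves Berengar, Fendrel, and Isolde with no forced order relative to Elspeth — 3.

3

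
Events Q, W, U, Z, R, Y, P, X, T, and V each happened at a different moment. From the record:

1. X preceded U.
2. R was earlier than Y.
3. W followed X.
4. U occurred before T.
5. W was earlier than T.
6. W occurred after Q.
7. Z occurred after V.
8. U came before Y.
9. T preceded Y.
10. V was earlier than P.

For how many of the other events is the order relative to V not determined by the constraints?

Forced after V: P and Z.
That leaves Q, R, T, U, W, X, and Y with no forced order relative to V — 7.

7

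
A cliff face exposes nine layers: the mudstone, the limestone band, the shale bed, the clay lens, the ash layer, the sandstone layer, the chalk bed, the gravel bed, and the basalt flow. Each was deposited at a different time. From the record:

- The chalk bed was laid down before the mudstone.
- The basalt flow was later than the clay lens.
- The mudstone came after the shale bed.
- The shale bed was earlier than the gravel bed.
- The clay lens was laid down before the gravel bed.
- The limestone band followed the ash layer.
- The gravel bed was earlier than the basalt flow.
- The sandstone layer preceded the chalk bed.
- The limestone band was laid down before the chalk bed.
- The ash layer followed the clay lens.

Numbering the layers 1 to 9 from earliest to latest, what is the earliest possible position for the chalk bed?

The ash layer, the clay lens, the limestone band, and the sandstone layer must all come before the chalk bed — 4 forced predecessors.
Nothing else is forced ahead of the chalk bed, so its earliest slot is position 4 + 1 = 5.

5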